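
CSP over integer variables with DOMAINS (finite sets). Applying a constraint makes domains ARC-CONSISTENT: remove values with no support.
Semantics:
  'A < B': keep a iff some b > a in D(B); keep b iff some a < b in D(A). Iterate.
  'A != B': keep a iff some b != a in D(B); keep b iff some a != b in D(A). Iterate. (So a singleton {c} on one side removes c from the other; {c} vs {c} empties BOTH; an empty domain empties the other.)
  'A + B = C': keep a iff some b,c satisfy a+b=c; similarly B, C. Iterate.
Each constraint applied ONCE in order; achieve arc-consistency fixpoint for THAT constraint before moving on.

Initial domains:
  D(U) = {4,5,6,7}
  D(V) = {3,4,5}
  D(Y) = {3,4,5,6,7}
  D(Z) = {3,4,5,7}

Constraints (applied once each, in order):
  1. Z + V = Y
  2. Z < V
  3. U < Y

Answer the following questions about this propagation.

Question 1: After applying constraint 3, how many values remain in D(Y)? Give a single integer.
Constraint 1 (Z + V = Y) on D(Z)={3,4,5,7} D(V)={3,4,5} D(Y)={3,4,5,6,7}: Z {3,4,5,7}->{3,4}; V {3,4,5}->{3,4}; Y {3,4,5,6,7}->{6,7}
Constraint 2 (Z < V) on D(Z)={3,4} D(V)={3,4}: Z {3,4}->{3}; V {3,4}->{4}
Constraint 3 (U < Y) on D(U)={4,5,6,7} D(Y)={6,7}: U {4,5,6,7}->{4,5,6}
So after constraint 3: D(Y)={6,7}, size = 2

Answer: 2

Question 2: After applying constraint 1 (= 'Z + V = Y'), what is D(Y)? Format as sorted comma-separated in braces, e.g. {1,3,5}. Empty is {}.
Answer: {6,7}

Derivation:
Constraint 1 (Z + V = Y) on D(Z)={3,4,5,7} D(V)={3,4,5} D(Y)={3,4,5,6,7}: Z {3,4,5,7}->{3,4}; V {3,4,5}->{3,4}; Y {3,4,5,6,7}->{6,7}
So after constraint 1: D(Y) = {6,7}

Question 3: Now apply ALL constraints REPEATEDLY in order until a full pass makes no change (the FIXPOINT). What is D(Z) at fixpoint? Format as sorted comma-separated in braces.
pass 0 (initial): D(Z)={3,4,5,7}
pass 1: U {4,5,6,7}->{4,5,6}; V {3,4,5}->{4}; Y {3,4,5,6,7}->{6,7}; Z {3,4,5,7}->{3}
pass 2: Y {6,7}->{7}
pass 3: no change
Fixpoint after 3 passes: D(Z) = {3}

Answer: {3}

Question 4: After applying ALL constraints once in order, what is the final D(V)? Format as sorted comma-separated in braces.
Answer: {4}

Derivation:
Constraint 1 (Z + V = Y) on D(Z)={3,4,5,7} D(V)={3,4,5} D(Y)={3,4,5,6,7}: Z {3,4,5,7}->{3,4}; V {3,4,5}->{3,4}; Y {3,4,5,6,7}->{6,7}
Constraint 2 (Z < V) on D(Z)={3,4} D(V)={3,4}: Z {3,4}->{3}; V {3,4}->{4}
Constraint 3 (U < Y) on D(U)={4,5,6,7} D(Y)={6,7}: U {4,5,6,7}->{4,5,6}
So after all 3 constraints: D(V) = {4}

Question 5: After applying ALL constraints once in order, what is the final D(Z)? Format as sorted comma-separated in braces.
Answer: {3}

Derivation:
Constraint 1 (Z + V = Y) on D(Z)={3,4,5,7} D(V)={3,4,5} D(Y)={3,4,5,6,7}: Z {3,4,5,7}->{3,4}; V {3,4,5}->{3,4}; Y {3,4,5,6,7}->{6,7}
Constraint 2 (Z < V) on D(Z)={3,4} D(V)={3,4}: Z {3,4}->{3}; V {3,4}->{4}
Constraint 3 (U < Y) on D(U)={4,5,6,7} D(Y)={6,7}: U {4,5,6,7}->{4,5,6}
So after all 3 constraints: D(Z) = {3}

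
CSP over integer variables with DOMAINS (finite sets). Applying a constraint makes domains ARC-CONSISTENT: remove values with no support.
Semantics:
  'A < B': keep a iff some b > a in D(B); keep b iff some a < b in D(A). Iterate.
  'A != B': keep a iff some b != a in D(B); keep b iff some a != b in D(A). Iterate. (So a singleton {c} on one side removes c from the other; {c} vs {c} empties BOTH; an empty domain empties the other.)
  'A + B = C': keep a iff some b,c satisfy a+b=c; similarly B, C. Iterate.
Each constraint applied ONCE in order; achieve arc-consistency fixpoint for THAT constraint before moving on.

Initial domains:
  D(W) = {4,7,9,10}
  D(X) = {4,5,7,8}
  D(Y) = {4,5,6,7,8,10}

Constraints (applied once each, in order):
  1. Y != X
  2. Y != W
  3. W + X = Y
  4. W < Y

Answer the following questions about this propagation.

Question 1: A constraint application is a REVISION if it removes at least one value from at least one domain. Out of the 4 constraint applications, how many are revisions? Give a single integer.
Answer: 1

Derivation:
Constraint 1 (Y != X) on D(Y)={4,5,6,7,8,10} D(X)={4,5,7,8}: no change => not a revision
Constraint 2 (Y != W) on D(Y)={4,5,6,7,8,10} D(W)={4,7,9,10}: no change => not a revision
Constraint 3 (W + X = Y) on D(W)={4,7,9,10} D(X)={4,5,7,8} D(Y)={4,5,6,7,8,10}: W {4,7,9,10}->{4}; X {4,5,7,8}->{4}; Y {4,5,6,7,8,10}->{8} => REVISION
Constraint 4 (W < Y) on D(W)={4} D(Y)={8}: no change => not a revision
Total revisions = 1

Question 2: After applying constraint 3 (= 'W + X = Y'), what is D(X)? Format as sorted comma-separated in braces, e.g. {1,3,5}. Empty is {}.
Answer: {4}

Derivation:
Constraint 1 (Y != X) on D(Y)={4,5,6,7,8,10} D(X)={4,5,7,8}: no change
Constraint 2 (Y != W) on D(Y)={4,5,6,7,8,10} D(W)={4,7,9,10}: no change
Constraint 3 (W + X = Y) on D(W)={4,7,9,10} D(X)={4,5,7,8} D(Y)={4,5,6,7,8,10}: W {4,7,9,10}->{4}; X {4,5,7,8}->{4}; Y {4,5,6,7,8,10}->{8}
So after constraint 3: D(X) = {4}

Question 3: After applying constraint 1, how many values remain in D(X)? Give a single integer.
Answer: 4

Derivation:
Constraint 1 (Y != X) on D(Y)={4,5,6,7,8,10} D(X)={4,5,7,8}: no change
So after constraint 1: D(X)={4,5,7,8}, size = 4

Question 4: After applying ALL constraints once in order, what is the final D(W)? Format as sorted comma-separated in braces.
Constraint 1 (Y != X) on D(Y)={4,5,6,7,8,10} D(X)={4,5,7,8}: no change
Constraint 2 (Y != W) on D(Y)={4,5,6,7,8,10} D(W)={4,7,9,10}: no change
Constraint 3 (W + X = Y) on D(W)={4,7,9,10} D(X)={4,5,7,8} D(Y)={4,5,6,7,8,10}: W {4,7,9,10}->{4}; X {4,5,7,8}->{4}; Y {4,5,6,7,8,10}->{8}
Constraint 4 (W < Y) on D(W)={4} D(Y)={8}: no change
So after all 4 constraints: D(W) = {4}

Answer: {4}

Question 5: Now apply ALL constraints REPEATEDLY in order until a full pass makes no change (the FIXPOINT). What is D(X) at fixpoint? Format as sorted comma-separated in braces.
pass 0 (initial): D(X)={4,5,7,8}
pass 1: W {4,7,9,10}->{4}; X {4,5,7,8}->{4}; Y {4,5,6,7,8,10}->{8}
pass 2: no change
Fixpoint after 2 passes: D(X) = {4}

Answer: {4}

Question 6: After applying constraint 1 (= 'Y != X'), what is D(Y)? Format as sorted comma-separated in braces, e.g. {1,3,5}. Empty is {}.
Answer: {4,5,6,7,8,10}

Derivation:
Constraint 1 (Y != X) on D(Y)={4,5,6,7,8,10} D(X)={4,5,7,8}: no change
So after constraint 1: D(Y) = {4,5,6,7,8,10}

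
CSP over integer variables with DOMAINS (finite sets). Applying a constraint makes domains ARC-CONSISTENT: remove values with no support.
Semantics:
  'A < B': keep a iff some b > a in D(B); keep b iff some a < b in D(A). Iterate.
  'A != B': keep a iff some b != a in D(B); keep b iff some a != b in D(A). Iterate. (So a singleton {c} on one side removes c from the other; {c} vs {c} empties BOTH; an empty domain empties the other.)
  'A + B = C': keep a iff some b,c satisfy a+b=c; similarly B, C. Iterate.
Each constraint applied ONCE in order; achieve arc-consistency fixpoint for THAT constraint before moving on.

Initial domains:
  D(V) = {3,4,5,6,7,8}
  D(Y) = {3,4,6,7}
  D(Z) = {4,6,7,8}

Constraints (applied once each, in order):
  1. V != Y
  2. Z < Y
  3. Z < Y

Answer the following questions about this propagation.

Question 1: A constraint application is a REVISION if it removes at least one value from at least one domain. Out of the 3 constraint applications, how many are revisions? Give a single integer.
Answer: 1

Derivation:
Constraint 1 (V != Y) on D(V)={3,4,5,6,7,8} D(Y)={3,4,6,7}: no change => not a revision
Constraint 2 (Z < Y) on D(Z)={4,6,7,8} D(Y)={3,4,6,7}: Z {4,6,7,8}->{4,6}; Y {3,4,6,7}->{6,7} => REVISION
Constraint 3 (Z < Y) on D(Z)={4,6} D(Y)={6,7}: no change => not a revision
Total revisions = 1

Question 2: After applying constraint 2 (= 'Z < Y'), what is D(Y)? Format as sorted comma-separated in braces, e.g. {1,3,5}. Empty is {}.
Constraint 1 (V != Y) on D(V)={3,4,5,6,7,8} D(Y)={3,4,6,7}: no change
Constraint 2 (Z < Y) on D(Z)={4,6,7,8} D(Y)={3,4,6,7}: Z {4,6,7,8}->{4,6}; Y {3,4,6,7}->{6,7}
So after constraint 2: D(Y) = {6,7}

Answer: {6,7}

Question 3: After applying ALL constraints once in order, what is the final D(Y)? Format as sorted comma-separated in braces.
Answer: {6,7}

Derivation:
Constraint 1 (V != Y) on D(V)={3,4,5,6,7,8} D(Y)={3,4,6,7}: no change
Constraint 2 (Z < Y) on D(Z)={4,6,7,8} D(Y)={3,4,6,7}: Z {4,6,7,8}->{4,6}; Y {3,4,6,7}->{6,7}
Constraint 3 (Z < Y) on D(Z)={4,6} D(Y)={6,7}: no change
So after all 3 constraints: D(Y) = {6,7}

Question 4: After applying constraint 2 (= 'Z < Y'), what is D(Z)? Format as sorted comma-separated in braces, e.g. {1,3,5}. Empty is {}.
Constraint 1 (V != Y) on D(V)={3,4,5,6,7,8} D(Y)={3,4,6,7}: no change
Constraint 2 (Z < Y) on D(Z)={4,6,7,8} D(Y)={3,4,6,7}: Z {4,6,7,8}->{4,6}; Y {3,4,6,7}->{6,7}
So after constraint 2: D(Z) = {4,6}

Answer: {4,6}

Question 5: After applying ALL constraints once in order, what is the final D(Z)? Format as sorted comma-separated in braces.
Constraint 1 (V != Y) on D(V)={3,4,5,6,7,8} D(Y)={3,4,6,7}: no change
Constraint 2 (Z < Y) on D(Z)={4,6,7,8} D(Y)={3,4,6,7}: Z {4,6,7,8}->{4,6}; Y {3,4,6,7}->{6,7}
Constraint 3 (Z < Y) on D(Z)={4,6} D(Y)={6,7}: no change
So after all 3 constraints: D(Z) = {4,6}

Answer: {4,6}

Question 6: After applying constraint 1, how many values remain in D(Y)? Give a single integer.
Answer: 4

Derivation:
Constraint 1 (V != Y) on D(V)={3,4,5,6,7,8} D(Y)={3,4,6,7}: no change
So after constraint 1: D(Y)={3,4,6,7}, size = 4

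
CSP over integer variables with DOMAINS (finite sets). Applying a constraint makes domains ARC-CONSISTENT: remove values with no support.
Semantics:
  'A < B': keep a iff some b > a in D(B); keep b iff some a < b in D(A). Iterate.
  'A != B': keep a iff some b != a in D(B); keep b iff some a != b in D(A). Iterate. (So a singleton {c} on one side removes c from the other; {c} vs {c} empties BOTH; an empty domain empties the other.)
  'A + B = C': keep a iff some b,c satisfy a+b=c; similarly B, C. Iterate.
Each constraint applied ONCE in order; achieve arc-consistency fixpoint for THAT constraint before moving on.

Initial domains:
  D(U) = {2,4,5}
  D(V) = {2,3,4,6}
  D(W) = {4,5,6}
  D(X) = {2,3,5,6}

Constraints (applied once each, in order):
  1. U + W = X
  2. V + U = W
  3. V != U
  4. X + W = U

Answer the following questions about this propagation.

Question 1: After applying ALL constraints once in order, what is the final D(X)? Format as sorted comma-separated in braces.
Constraint 1 (U + W = X) on D(U)={2,4,5} D(W)={4,5,6} D(X)={2,3,5,6}: U {2,4,5}->{2}; W {4,5,6}->{4}; X {2,3,5,6}->{6}
Constraint 2 (V + U = W) on D(V)={2,3,4,6} D(U)={2} D(W)={4}: V {2,3,4,6}->{2}
Constraint 3 (V != U) on D(V)={2} D(U)={2}: V {2}->{}; U {2}->{}
Constraint 4 (X + W = U) on D(X)={6} D(W)={4} D(U)={}: X {6}->{}; W {4}->{}
So after all 4 constraints: D(X) = {}

Answer: {}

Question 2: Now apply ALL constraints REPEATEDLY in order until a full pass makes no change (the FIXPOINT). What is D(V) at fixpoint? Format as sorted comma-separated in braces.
pass 0 (initial): D(V)={2,3,4,6}
pass 1: U {2,4,5}->{}; V {2,3,4,6}->{}; W {4,5,6}->{}; X {2,3,5,6}->{}
pass 2: no change
Fixpoint after 2 passes: D(V) = {}

Answer: {}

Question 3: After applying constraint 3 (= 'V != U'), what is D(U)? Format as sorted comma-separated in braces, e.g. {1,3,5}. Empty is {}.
Answer: {}

Derivation:
Constraint 1 (U + W = X) on D(U)={2,4,5} D(W)={4,5,6} D(X)={2,3,5,6}: U {2,4,5}->{2}; W {4,5,6}->{4}; X {2,3,5,6}->{6}
Constraint 2 (V + U = W) on D(V)={2,3,4,6} D(U)={2} D(W)={4}: V {2,3,4,6}->{2}
Constraint 3 (V != U) on D(V)={2} D(U)={2}: V {2}->{}; U {2}->{}
So after constraint 3: D(U) = {}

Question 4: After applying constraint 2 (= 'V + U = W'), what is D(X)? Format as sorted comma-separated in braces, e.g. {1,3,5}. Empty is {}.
Answer: {6}

Derivation:
Constraint 1 (U + W = X) on D(U)={2,4,5} D(W)={4,5,6} D(X)={2,3,5,6}: U {2,4,5}->{2}; W {4,5,6}->{4}; X {2,3,5,6}->{6}
Constraint 2 (V + U = W) on D(V)={2,3,4,6} D(U)={2} D(W)={4}: V {2,3,4,6}->{2}
So after constraint 2: D(X) = {6}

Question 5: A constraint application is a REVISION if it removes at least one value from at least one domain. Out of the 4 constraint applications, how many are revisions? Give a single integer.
Constraint 1 (U + W = X) on D(U)={2,4,5} D(W)={4,5,6} D(X)={2,3,5,6}: U {2,4,5}->{2}; W {4,5,6}->{4}; X {2,3,5,6}->{6} => REVISION
Constraint 2 (V + U = W) on D(V)={2,3,4,6} D(U)={2} D(W)={4}: V {2,3,4,6}->{2} => REVISION
Constraint 3 (V != U) on D(V)={2} D(U)={2}: V {2}->{}; U {2}->{} => REVISION
Constraint 4 (X + W = U) on D(X)={6} D(W)={4} D(U)={}: X {6}->{}; W {4}->{} => REVISION
Total revisions = 4

Answer: 4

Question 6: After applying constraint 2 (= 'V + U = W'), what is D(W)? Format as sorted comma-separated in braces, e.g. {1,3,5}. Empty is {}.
Constraint 1 (U + W = X) on D(U)={2,4,5} D(W)={4,5,6} D(X)={2,3,5,6}: U {2,4,5}->{2}; W {4,5,6}->{4}; X {2,3,5,6}->{6}
Constraint 2 (V + U = W) on D(V)={2,3,4,6} D(U)={2} D(W)={4}: V {2,3,4,6}->{2}
So after constraint 2: D(W) = {4}

Answer: {4}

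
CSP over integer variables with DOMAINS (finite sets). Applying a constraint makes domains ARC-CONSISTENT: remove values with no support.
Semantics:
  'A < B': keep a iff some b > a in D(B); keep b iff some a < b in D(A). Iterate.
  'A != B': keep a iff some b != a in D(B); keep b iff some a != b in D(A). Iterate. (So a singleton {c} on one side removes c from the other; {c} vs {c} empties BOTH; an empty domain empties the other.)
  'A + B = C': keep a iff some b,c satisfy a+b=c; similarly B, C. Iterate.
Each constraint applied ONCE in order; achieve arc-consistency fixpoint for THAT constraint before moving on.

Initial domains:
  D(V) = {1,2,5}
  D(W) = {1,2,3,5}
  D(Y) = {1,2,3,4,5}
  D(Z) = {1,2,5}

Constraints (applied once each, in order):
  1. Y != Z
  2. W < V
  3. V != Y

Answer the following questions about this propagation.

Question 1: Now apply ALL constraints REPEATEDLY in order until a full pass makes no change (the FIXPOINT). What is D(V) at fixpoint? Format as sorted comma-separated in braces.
Answer: {2,5}

Derivation:
pass 0 (initial): D(V)={1,2,5}
pass 1: V {1,2,5}->{2,5}; W {1,2,3,5}->{1,2,3}
pass 2: no change
Fixpoint after 2 passes: D(V) = {2,5}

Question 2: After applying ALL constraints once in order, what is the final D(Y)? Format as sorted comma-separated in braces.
Constraint 1 (Y != Z) on D(Y)={1,2,3,4,5} D(Z)={1,2,5}: no change
Constraint 2 (W < V) on D(W)={1,2,3,5} D(V)={1,2,5}: W {1,2,3,5}->{1,2,3}; V {1,2,5}->{2,5}
Constraint 3 (V != Y) on D(V)={2,5} D(Y)={1,2,3,4,5}: no change
So after all 3 constraints: D(Y) = {1,2,3,4,5}

Answer: {1,2,3,4,5}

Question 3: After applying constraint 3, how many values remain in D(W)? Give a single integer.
Constraint 1 (Y != Z) on D(Y)={1,2,3,4,5} D(Z)={1,2,5}: no change
Constraint 2 (W < V) on D(W)={1,2,3,5} D(V)={1,2,5}: W {1,2,3,5}->{1,2,3}; V {1,2,5}->{2,5}
Constraint 3 (V != Y) on D(V)={2,5} D(Y)={1,2,3,4,5}: no change
So after constraint 3: D(W)={1,2,3}, size = 3

Answer: 3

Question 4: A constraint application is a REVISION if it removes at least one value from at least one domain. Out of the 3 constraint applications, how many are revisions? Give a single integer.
Constraint 1 (Y != Z) on D(Y)={1,2,3,4,5} D(Z)={1,2,5}: no change => not a revision
Constraint 2 (W < V) on D(W)={1,2,3,5} D(V)={1,2,5}: W {1,2,3,5}->{1,2,3}; V {1,2,5}->{2,5} => REVISION
Constraint 3 (V != Y) on D(V)={2,5} D(Y)={1,2,3,4,5}: no change => not a revision
Total revisions = 1

Answer: 1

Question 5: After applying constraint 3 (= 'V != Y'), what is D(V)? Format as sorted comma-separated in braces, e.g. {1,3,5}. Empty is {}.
Answer: {2,5}

Derivation:
Constraint 1 (Y != Z) on D(Y)={1,2,3,4,5} D(Z)={1,2,5}: no change
Constraint 2 (W < V) on D(W)={1,2,3,5} D(V)={1,2,5}: W {1,2,3,5}->{1,2,3}; V {1,2,5}->{2,5}
Constraint 3 (V != Y) on D(V)={2,5} D(Y)={1,2,3,4,5}: no change
So after constraint 3: D(V) = {2,5}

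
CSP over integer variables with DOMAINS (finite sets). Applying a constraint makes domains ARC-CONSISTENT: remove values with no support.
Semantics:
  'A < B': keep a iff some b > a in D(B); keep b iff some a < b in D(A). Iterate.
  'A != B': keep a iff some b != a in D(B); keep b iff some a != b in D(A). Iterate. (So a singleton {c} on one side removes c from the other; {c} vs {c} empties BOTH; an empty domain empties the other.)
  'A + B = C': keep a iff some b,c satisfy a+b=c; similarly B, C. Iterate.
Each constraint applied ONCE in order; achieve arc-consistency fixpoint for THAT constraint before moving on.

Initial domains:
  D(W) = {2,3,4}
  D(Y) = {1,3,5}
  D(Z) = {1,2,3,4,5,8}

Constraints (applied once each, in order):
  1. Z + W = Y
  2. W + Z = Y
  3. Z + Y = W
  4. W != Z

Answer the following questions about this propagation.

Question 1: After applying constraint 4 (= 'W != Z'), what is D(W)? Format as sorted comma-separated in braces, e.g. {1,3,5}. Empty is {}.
Answer: {4}

Derivation:
Constraint 1 (Z + W = Y) on D(Z)={1,2,3,4,5,8} D(W)={2,3,4} D(Y)={1,3,5}: Z {1,2,3,4,5,8}->{1,2,3}; Y {1,3,5}->{3,5}
Constraint 2 (W + Z = Y) on D(W)={2,3,4} D(Z)={1,2,3} D(Y)={3,5}: no change
Constraint 3 (Z + Y = W) on D(Z)={1,2,3} D(Y)={3,5} D(W)={2,3,4}: Z {1,2,3}->{1}; Y {3,5}->{3}; W {2,3,4}->{4}
Constraint 4 (W != Z) on D(W)={4} D(Z)={1}: no change
So after constraint 4: D(W) = {4}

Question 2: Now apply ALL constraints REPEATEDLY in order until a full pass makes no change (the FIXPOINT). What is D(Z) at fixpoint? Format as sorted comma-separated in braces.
pass 0 (initial): D(Z)={1,2,3,4,5,8}
pass 1: W {2,3,4}->{4}; Y {1,3,5}->{3}; Z {1,2,3,4,5,8}->{1}
pass 2: W {4}->{}; Y {3}->{}; Z {1}->{}
pass 3: no change
Fixpoint after 3 passes: D(Z) = {}

Answer: {}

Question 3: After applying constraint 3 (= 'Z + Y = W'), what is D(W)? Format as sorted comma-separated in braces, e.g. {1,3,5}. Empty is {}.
Answer: {4}

Derivation:
Constraint 1 (Z + W = Y) on D(Z)={1,2,3,4,5,8} D(W)={2,3,4} D(Y)={1,3,5}: Z {1,2,3,4,5,8}->{1,2,3}; Y {1,3,5}->{3,5}
Constraint 2 (W + Z = Y) on D(W)={2,3,4} D(Z)={1,2,3} D(Y)={3,5}: no change
Constraint 3 (Z + Y = W) on D(Z)={1,2,3} D(Y)={3,5} D(W)={2,3,4}: Z {1,2,3}->{1}; Y {3,5}->{3}; W {2,3,4}->{4}
So after constraint 3: D(W) = {4}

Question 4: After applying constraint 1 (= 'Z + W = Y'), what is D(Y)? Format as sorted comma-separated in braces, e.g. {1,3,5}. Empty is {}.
Constraint 1 (Z + W = Y) on D(Z)={1,2,3,4,5,8} D(W)={2,3,4} D(Y)={1,3,5}: Z {1,2,3,4,5,8}->{1,2,3}; Y {1,3,5}->{3,5}
So after constraint 1: D(Y) = {3,5}

Answer: {3,5}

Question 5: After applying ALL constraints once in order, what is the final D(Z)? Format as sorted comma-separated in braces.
Constraint 1 (Z + W = Y) on D(Z)={1,2,3,4,5,8} D(W)={2,3,4} D(Y)={1,3,5}: Z {1,2,3,4,5,8}->{1,2,3}; Y {1,3,5}->{3,5}
Constraint 2 (W + Z = Y) on D(W)={2,3,4} D(Z)={1,2,3} D(Y)={3,5}: no change
Constraint 3 (Z + Y = W) on D(Z)={1,2,3} D(Y)={3,5} D(W)={2,3,4}: Z {1,2,3}->{1}; Y {3,5}->{3}; W {2,3,4}->{4}
Constraint 4 (W != Z) on D(W)={4} D(Z)={1}: no change
So after all 4 constraints: D(Z) = {1}

Answer: {1}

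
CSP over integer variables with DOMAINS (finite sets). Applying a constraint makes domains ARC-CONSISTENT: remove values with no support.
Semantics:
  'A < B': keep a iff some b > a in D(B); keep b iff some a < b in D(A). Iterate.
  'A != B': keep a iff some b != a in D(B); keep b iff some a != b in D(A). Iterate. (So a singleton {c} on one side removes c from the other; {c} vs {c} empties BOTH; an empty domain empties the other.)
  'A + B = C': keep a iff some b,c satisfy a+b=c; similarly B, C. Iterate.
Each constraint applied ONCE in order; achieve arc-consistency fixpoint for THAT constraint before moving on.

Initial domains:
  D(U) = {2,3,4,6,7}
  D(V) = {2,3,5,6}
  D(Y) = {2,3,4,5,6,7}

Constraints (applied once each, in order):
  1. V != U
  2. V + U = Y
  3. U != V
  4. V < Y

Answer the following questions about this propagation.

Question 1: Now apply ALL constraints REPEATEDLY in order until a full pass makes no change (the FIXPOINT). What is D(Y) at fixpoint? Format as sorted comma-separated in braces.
Answer: {4,5,6,7}

Derivation:
pass 0 (initial): D(Y)={2,3,4,5,6,7}
pass 1: U {2,3,4,6,7}->{2,3,4}; V {2,3,5,6}->{2,3,5}; Y {2,3,4,5,6,7}->{4,5,6,7}
pass 2: no change
Fixpoint after 2 passes: D(Y) = {4,5,6,7}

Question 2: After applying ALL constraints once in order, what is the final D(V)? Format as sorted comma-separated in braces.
Constraint 1 (V != U) on D(V)={2,3,5,6} D(U)={2,3,4,6,7}: no change
Constraint 2 (V + U = Y) on D(V)={2,3,5,6} D(U)={2,3,4,6,7} D(Y)={2,3,4,5,6,7}: V {2,3,5,6}->{2,3,5}; U {2,3,4,6,7}->{2,3,4}; Y {2,3,4,5,6,7}->{4,5,6,7}
Constraint 3 (U != V) on D(U)={2,3,4} D(V)={2,3,5}: no change
Constraint 4 (V < Y) on D(V)={2,3,5} D(Y)={4,5,6,7}: no change
So after all 4 constraints: D(V) = {2,3,5}

Answer: {2,3,5}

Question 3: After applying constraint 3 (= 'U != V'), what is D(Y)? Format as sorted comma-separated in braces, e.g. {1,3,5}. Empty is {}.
Constraint 1 (V != U) on D(V)={2,3,5,6} D(U)={2,3,4,6,7}: no change
Constraint 2 (V + U = Y) on D(V)={2,3,5,6} D(U)={2,3,4,6,7} D(Y)={2,3,4,5,6,7}: V {2,3,5,6}->{2,3,5}; U {2,3,4,6,7}->{2,3,4}; Y {2,3,4,5,6,7}->{4,5,6,7}
Constraint 3 (U != V) on D(U)={2,3,4} D(V)={2,3,5}: no change
So after constraint 3: D(Y) = {4,5,6,7}

Answer: {4,5,6,7}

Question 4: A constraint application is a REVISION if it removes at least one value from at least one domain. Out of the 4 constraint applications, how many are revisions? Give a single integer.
Constraint 1 (V != U) on D(V)={2,3,5,6} D(U)={2,3,4,6,7}: no change => not a revision
Constraint 2 (V + U = Y) on D(V)={2,3,5,6} D(U)={2,3,4,6,7} D(Y)={2,3,4,5,6,7}: V {2,3,5,6}->{2,3,5}; U {2,3,4,6,7}->{2,3,4}; Y {2,3,4,5,6,7}->{4,5,6,7} => REVISION
Constraint 3 (U != V) on D(U)={2,3,4} D(V)={2,3,5}: no change => not a revision
Constraint 4 (V < Y) on D(V)={2,3,5} D(Y)={4,5,6,7}: no change => not a revision
Total revisions = 1

Answer: 1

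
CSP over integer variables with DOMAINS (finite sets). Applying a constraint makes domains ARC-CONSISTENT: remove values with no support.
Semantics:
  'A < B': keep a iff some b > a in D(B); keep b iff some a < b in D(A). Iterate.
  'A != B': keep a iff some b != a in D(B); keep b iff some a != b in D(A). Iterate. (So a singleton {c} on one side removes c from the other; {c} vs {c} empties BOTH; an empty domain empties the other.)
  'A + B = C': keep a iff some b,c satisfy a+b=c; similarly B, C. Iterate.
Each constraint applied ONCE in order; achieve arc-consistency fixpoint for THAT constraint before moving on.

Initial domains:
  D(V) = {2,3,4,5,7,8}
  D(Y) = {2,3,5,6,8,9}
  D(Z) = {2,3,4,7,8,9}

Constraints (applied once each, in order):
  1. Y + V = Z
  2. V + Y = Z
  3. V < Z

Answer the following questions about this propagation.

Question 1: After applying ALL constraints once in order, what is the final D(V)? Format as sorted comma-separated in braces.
Constraint 1 (Y + V = Z) on D(Y)={2,3,5,6,8,9} D(V)={2,3,4,5,7,8} D(Z)={2,3,4,7,8,9}: Y {2,3,5,6,8,9}->{2,3,5,6}; V {2,3,4,5,7,8}->{2,3,4,5,7}; Z {2,3,4,7,8,9}->{4,7,8,9}
Constraint 2 (V + Y = Z) on D(V)={2,3,4,5,7} D(Y)={2,3,5,6} D(Z)={4,7,8,9}: no change
Constraint 3 (V < Z) on D(V)={2,3,4,5,7} D(Z)={4,7,8,9}: no change
So after all 3 constraints: D(V) = {2,3,4,5,7}

Answer: {2,3,4,5,7}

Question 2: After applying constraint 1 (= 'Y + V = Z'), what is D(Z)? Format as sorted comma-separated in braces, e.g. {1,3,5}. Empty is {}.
Answer: {4,7,8,9}

Derivation:
Constraint 1 (Y + V = Z) on D(Y)={2,3,5,6,8,9} D(V)={2,3,4,5,7,8} D(Z)={2,3,4,7,8,9}: Y {2,3,5,6,8,9}->{2,3,5,6}; V {2,3,4,5,7,8}->{2,3,4,5,7}; Z {2,3,4,7,8,9}->{4,7,8,9}
So after constraint 1: D(Z) = {4,7,8,9}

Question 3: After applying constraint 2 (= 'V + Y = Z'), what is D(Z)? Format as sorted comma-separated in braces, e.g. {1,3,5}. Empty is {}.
Answer: {4,7,8,9}

Derivation:
Constraint 1 (Y + V = Z) on D(Y)={2,3,5,6,8,9} D(V)={2,3,4,5,7,8} D(Z)={2,3,4,7,8,9}: Y {2,3,5,6,8,9}->{2,3,5,6}; V {2,3,4,5,7,8}->{2,3,4,5,7}; Z {2,3,4,7,8,9}->{4,7,8,9}
Constraint 2 (V + Y = Z) on D(V)={2,3,4,5,7} D(Y)={2,3,5,6} D(Z)={4,7,8,9}: no change
So after constraint 2: D(Z) = {4,7,8,9}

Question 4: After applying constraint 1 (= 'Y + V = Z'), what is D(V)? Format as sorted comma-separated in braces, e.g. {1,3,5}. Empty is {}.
Constraint 1 (Y + V = Z) on D(Y)={2,3,5,6,8,9} D(V)={2,3,4,5,7,8} D(Z)={2,3,4,7,8,9}: Y {2,3,5,6,8,9}->{2,3,5,6}; V {2,3,4,5,7,8}->{2,3,4,5,7}; Z {2,3,4,7,8,9}->{4,7,8,9}
So after constraint 1: D(V) = {2,3,4,5,7}

Answer: {2,3,4,5,7}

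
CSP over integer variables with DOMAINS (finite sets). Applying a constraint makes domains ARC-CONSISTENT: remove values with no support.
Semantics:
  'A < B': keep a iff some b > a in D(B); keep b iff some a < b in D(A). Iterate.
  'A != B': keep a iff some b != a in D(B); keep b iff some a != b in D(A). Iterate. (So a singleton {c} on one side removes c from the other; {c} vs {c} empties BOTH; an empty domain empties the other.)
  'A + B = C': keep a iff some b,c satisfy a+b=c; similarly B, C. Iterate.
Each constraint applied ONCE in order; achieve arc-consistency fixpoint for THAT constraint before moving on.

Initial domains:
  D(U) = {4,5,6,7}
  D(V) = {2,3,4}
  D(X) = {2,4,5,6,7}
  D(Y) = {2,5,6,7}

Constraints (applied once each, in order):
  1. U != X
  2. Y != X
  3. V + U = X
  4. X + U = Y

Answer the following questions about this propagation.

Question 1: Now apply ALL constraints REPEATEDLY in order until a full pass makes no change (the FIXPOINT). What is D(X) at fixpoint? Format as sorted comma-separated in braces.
Answer: {}

Derivation:
pass 0 (initial): D(X)={2,4,5,6,7}
pass 1: U {4,5,6,7}->{}; V {2,3,4}->{2,3}; X {2,4,5,6,7}->{}; Y {2,5,6,7}->{}
pass 2: V {2,3}->{}
pass 3: no change
Fixpoint after 3 passes: D(X) = {}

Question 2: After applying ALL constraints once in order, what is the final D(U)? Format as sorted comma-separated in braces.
Constraint 1 (U != X) on D(U)={4,5,6,7} D(X)={2,4,5,6,7}: no change
Constraint 2 (Y != X) on D(Y)={2,5,6,7} D(X)={2,4,5,6,7}: no change
Constraint 3 (V + U = X) on D(V)={2,3,4} D(U)={4,5,6,7} D(X)={2,4,5,6,7}: V {2,3,4}->{2,3}; U {4,5,6,7}->{4,5}; X {2,4,5,6,7}->{6,7}
Constraint 4 (X + U = Y) on D(X)={6,7} D(U)={4,5} D(Y)={2,5,6,7}: X {6,7}->{}; U {4,5}->{}; Y {2,5,6,7}->{}
So after all 4 constraints: D(U) = {}

Answer: {}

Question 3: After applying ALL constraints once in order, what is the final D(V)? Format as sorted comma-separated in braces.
Answer: {2,3}

Derivation:
Constraint 1 (U != X) on D(U)={4,5,6,7} D(X)={2,4,5,6,7}: no change
Constraint 2 (Y != X) on D(Y)={2,5,6,7} D(X)={2,4,5,6,7}: no change
Constraint 3 (V + U = X) on D(V)={2,3,4} D(U)={4,5,6,7} D(X)={2,4,5,6,7}: V {2,3,4}->{2,3}; U {4,5,6,7}->{4,5}; X {2,4,5,6,7}->{6,7}
Constraint 4 (X + U = Y) on D(X)={6,7} D(U)={4,5} D(Y)={2,5,6,7}: X {6,7}->{}; U {4,5}->{}; Y {2,5,6,7}->{}
So after all 4 constraints: D(V) = {2,3}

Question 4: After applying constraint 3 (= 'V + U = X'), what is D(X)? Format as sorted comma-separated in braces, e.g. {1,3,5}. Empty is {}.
Constraint 1 (U != X) on D(U)={4,5,6,7} D(X)={2,4,5,6,7}: no change
Constraint 2 (Y != X) on D(Y)={2,5,6,7} D(X)={2,4,5,6,7}: no change
Constraint 3 (V + U = X) on D(V)={2,3,4} D(U)={4,5,6,7} D(X)={2,4,5,6,7}: V {2,3,4}->{2,3}; U {4,5,6,7}->{4,5}; X {2,4,5,6,7}->{6,7}
So after constraint 3: D(X) = {6,7}

Answer: {6,7}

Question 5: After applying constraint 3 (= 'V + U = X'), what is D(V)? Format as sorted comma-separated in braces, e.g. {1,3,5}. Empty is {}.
Constraint 1 (U != X) on D(U)={4,5,6,7} D(X)={2,4,5,6,7}: no change
Constraint 2 (Y != X) on D(Y)={2,5,6,7} D(X)={2,4,5,6,7}: no change
Constraint 3 (V + U = X) on D(V)={2,3,4} D(U)={4,5,6,7} D(X)={2,4,5,6,7}: V {2,3,4}->{2,3}; U {4,5,6,7}->{4,5}; X {2,4,5,6,7}->{6,7}
So after constraint 3: D(V) = {2,3}

Answer: {2,3}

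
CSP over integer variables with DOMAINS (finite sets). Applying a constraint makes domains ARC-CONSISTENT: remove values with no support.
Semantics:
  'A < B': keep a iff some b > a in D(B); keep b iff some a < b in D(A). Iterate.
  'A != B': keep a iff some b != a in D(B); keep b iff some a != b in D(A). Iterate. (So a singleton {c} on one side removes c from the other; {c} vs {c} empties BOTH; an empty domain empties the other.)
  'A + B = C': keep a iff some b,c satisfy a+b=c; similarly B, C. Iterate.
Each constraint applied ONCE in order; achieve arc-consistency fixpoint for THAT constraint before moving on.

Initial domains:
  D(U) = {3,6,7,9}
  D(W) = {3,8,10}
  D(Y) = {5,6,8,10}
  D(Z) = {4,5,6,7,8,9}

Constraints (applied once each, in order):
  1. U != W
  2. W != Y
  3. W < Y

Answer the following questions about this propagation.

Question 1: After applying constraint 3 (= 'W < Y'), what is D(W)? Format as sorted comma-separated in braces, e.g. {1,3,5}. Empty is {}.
Answer: {3,8}

Derivation:
Constraint 1 (U != W) on D(U)={3,6,7,9} D(W)={3,8,10}: no change
Constraint 2 (W != Y) on D(W)={3,8,10} D(Y)={5,6,8,10}: no change
Constraint 3 (W < Y) on D(W)={3,8,10} D(Y)={5,6,8,10}: W {3,8,10}->{3,8}
So after constraint 3: D(W) = {3,8}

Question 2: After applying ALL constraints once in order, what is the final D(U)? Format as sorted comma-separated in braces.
Constraint 1 (U != W) on D(U)={3,6,7,9} D(W)={3,8,10}: no change
Constraint 2 (W != Y) on D(W)={3,8,10} D(Y)={5,6,8,10}: no change
Constraint 3 (W < Y) on D(W)={3,8,10} D(Y)={5,6,8,10}: W {3,8,10}->{3,8}
So after all 3 constraints: D(U) = {3,6,7,9}

Answer: {3,6,7,9}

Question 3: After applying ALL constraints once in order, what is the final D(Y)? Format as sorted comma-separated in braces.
Constraint 1 (U != W) on D(U)={3,6,7,9} D(W)={3,8,10}: no change
Constraint 2 (W != Y) on D(W)={3,8,10} D(Y)={5,6,8,10}: no change
Constraint 3 (W < Y) on D(W)={3,8,10} D(Y)={5,6,8,10}: W {3,8,10}->{3,8}
So after all 3 constraints: D(Y) = {5,6,8,10}

Answer: {5,6,8,10}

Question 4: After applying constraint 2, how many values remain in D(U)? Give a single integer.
Answer: 4

Derivation:
Constraint 1 (U != W) on D(U)={3,6,7,9} D(W)={3,8,10}: no change
Constraint 2 (W != Y) on D(W)={3,8,10} D(Y)={5,6,8,10}: no change
So after constraint 2: D(U)={3,6,7,9}, size = 4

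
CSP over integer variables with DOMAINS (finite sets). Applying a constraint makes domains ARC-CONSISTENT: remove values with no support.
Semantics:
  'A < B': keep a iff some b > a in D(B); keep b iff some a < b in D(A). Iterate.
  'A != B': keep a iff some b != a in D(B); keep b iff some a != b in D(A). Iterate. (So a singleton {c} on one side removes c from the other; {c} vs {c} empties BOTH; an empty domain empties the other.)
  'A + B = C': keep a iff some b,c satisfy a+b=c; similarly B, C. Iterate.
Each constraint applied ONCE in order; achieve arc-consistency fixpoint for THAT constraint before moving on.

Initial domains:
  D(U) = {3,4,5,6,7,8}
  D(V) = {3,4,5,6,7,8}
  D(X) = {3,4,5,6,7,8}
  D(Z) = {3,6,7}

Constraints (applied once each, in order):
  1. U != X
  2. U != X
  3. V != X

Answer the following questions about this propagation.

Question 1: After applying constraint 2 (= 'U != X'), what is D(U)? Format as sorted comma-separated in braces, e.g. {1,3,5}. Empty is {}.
Constraint 1 (U != X) on D(U)={3,4,5,6,7,8} D(X)={3,4,5,6,7,8}: no change
Constraint 2 (U != X) on D(U)={3,4,5,6,7,8} D(X)={3,4,5,6,7,8}: no change
So after constraint 2: D(U) = {3,4,5,6,7,8}

Answer: {3,4,5,6,7,8}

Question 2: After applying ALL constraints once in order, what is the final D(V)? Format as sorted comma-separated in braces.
Answer: {3,4,5,6,7,8}

Derivation:
Constraint 1 (U != X) on D(U)={3,4,5,6,7,8} D(X)={3,4,5,6,7,8}: no change
Constraint 2 (U != X) on D(U)={3,4,5,6,7,8} D(X)={3,4,5,6,7,8}: no change
Constraint 3 (V != X) on D(V)={3,4,5,6,7,8} D(X)={3,4,5,6,7,8}: no change
So after all 3 constraints: D(V) = {3,4,5,6,7,8}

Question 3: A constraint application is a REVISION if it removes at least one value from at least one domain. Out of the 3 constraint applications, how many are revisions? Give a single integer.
Answer: 0

Derivation:
Constraint 1 (U != X) on D(U)={3,4,5,6,7,8} D(X)={3,4,5,6,7,8}: no change => not a revision
Constraint 2 (U != X) on D(U)={3,4,5,6,7,8} D(X)={3,4,5,6,7,8}: no change => not a revision
Constraint 3 (V != X) on D(V)={3,4,5,6,7,8} D(X)={3,4,5,6,7,8}: no change => not a revision
Total revisions = 0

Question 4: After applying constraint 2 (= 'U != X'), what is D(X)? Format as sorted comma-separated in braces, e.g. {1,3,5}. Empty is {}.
Answer: {3,4,5,6,7,8}

Derivation:
Constraint 1 (U != X) on D(U)={3,4,5,6,7,8} D(X)={3,4,5,6,7,8}: no change
Constraint 2 (U != X) on D(U)={3,4,5,6,7,8} D(X)={3,4,5,6,7,8}: no change
So after constraint 2: D(X) = {3,4,5,6,7,8}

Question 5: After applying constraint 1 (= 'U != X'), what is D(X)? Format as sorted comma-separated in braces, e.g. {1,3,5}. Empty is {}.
Constraint 1 (U != X) on D(U)={3,4,5,6,7,8} D(X)={3,4,5,6,7,8}: no change
So after constraint 1: D(X) = {3,4,5,6,7,8}

Answer: {3,4,5,6,7,8}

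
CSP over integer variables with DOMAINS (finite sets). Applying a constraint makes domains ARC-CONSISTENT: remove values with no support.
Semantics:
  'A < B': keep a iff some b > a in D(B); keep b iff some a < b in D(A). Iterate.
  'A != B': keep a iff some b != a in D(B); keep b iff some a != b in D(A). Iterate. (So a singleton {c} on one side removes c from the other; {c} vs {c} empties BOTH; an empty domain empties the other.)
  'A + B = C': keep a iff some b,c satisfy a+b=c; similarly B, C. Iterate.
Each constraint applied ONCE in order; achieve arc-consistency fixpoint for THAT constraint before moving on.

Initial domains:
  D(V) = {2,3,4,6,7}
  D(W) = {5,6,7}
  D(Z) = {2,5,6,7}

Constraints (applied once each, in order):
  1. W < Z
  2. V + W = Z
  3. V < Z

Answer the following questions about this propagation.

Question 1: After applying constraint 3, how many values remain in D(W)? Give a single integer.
Constraint 1 (W < Z) on D(W)={5,6,7} D(Z)={2,5,6,7}: W {5,6,7}->{5,6}; Z {2,5,6,7}->{6,7}
Constraint 2 (V + W = Z) on D(V)={2,3,4,6,7} D(W)={5,6} D(Z)={6,7}: V {2,3,4,6,7}->{2}; W {5,6}->{5}; Z {6,7}->{7}
Constraint 3 (V < Z) on D(V)={2} D(Z)={7}: no change
So after constraint 3: D(W)={5}, size = 1

Answer: 1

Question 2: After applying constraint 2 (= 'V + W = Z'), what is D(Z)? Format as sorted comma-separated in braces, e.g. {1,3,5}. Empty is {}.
Constraint 1 (W < Z) on D(W)={5,6,7} D(Z)={2,5,6,7}: W {5,6,7}->{5,6}; Z {2,5,6,7}->{6,7}
Constraint 2 (V + W = Z) on D(V)={2,3,4,6,7} D(W)={5,6} D(Z)={6,7}: V {2,3,4,6,7}->{2}; W {5,6}->{5}; Z {6,7}->{7}
So after constraint 2: D(Z) = {7}

Answer: {7}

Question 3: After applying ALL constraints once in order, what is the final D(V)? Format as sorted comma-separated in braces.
Answer: {2}

Derivation:
Constraint 1 (W < Z) on D(W)={5,6,7} D(Z)={2,5,6,7}: W {5,6,7}->{5,6}; Z {2,5,6,7}->{6,7}
Constraint 2 (V + W = Z) on D(V)={2,3,4,6,7} D(W)={5,6} D(Z)={6,7}: V {2,3,4,6,7}->{2}; W {5,6}->{5}; Z {6,7}->{7}
Constraint 3 (V < Z) on D(V)={2} D(Z)={7}: no change
So after all 3 constraints: D(V) = {2}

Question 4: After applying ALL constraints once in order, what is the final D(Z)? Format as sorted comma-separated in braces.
Answer: {7}

Derivation:
Constraint 1 (W < Z) on D(W)={5,6,7} D(Z)={2,5,6,7}: W {5,6,7}->{5,6}; Z {2,5,6,7}->{6,7}
Constraint 2 (V + W = Z) on D(V)={2,3,4,6,7} D(W)={5,6} D(Z)={6,7}: V {2,3,4,6,7}->{2}; W {5,6}->{5}; Z {6,7}->{7}
Constraint 3 (V < Z) on D(V)={2} D(Z)={7}: no change
So after all 3 constraints: D(Z) = {7}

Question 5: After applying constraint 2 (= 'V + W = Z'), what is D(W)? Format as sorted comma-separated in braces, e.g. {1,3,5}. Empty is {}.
Answer: {5}

Derivation:
Constraint 1 (W < Z) on D(W)={5,6,7} D(Z)={2,5,6,7}: W {5,6,7}->{5,6}; Z {2,5,6,7}->{6,7}
Constraint 2 (V + W = Z) on D(V)={2,3,4,6,7} D(W)={5,6} D(Z)={6,7}: V {2,3,4,6,7}->{2}; W {5,6}->{5}; Z {6,7}->{7}
So after constraint 2: D(W) = {5}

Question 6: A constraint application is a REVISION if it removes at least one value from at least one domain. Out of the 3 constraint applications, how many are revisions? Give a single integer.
Constraint 1 (W < Z) on D(W)={5,6,7} D(Z)={2,5,6,7}: W {5,6,7}->{5,6}; Z {2,5,6,7}->{6,7} => REVISION
Constraint 2 (V + W = Z) on D(V)={2,3,4,6,7} D(W)={5,6} D(Z)={6,7}: V {2,3,4,6,7}->{2}; W {5,6}->{5}; Z {6,7}->{7} => REVISION
Constraint 3 (V < Z) on D(V)={2} D(Z)={7}: no change => not a revision
Total revisions = 2

Answer: 2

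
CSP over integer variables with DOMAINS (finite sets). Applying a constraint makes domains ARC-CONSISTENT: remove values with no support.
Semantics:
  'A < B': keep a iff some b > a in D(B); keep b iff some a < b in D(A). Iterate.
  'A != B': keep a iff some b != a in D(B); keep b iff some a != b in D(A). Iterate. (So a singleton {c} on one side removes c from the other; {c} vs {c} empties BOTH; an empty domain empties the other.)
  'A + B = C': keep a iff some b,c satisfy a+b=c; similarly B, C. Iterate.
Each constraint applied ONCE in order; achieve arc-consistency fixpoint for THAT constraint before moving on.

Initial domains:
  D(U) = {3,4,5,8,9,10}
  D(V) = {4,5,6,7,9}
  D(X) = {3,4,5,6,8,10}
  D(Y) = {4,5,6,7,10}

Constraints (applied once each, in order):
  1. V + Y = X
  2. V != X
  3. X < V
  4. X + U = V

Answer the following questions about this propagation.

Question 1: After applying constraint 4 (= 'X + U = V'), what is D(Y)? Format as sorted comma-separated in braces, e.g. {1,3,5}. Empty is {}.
Answer: {4,5,6}

Derivation:
Constraint 1 (V + Y = X) on D(V)={4,5,6,7,9} D(Y)={4,5,6,7,10} D(X)={3,4,5,6,8,10}: V {4,5,6,7,9}->{4,5,6}; Y {4,5,6,7,10}->{4,5,6}; X {3,4,5,6,8,10}->{8,10}
Constraint 2 (V != X) on D(V)={4,5,6} D(X)={8,10}: no change
Constraint 3 (X < V) on D(X)={8,10} D(V)={4,5,6}: X {8,10}->{}; V {4,5,6}->{}
Constraint 4 (X + U = V) on D(X)={} D(U)={3,4,5,8,9,10} D(V)={}: U {3,4,5,8,9,10}->{}
So after constraint 4: D(Y) = {4,5,6}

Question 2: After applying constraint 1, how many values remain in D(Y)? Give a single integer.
Answer: 3

Derivation:
Constraint 1 (V + Y = X) on D(V)={4,5,6,7,9} D(Y)={4,5,6,7,10} D(X)={3,4,5,6,8,10}: V {4,5,6,7,9}->{4,5,6}; Y {4,5,6,7,10}->{4,5,6}; X {3,4,5,6,8,10}->{8,10}
So after constraint 1: D(Y)={4,5,6}, size = 3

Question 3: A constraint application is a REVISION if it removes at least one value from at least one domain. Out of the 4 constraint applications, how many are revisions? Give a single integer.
Answer: 3

Derivation:
Constraint 1 (V + Y = X) on D(V)={4,5,6,7,9} D(Y)={4,5,6,7,10} D(X)={3,4,5,6,8,10}: V {4,5,6,7,9}->{4,5,6}; Y {4,5,6,7,10}->{4,5,6}; X {3,4,5,6,8,10}->{8,10} => REVISION
Constraint 2 (V != X) on D(V)={4,5,6} D(X)={8,10}: no change => not a revision
Constraint 3 (X < V) on D(X)={8,10} D(V)={4,5,6}: X {8,10}->{}; V {4,5,6}->{} => REVISION
Constraint 4 (X + U = V) on D(X)={} D(U)={3,4,5,8,9,10} D(V)={}: U {3,4,5,8,9,10}->{} => REVISION
Total revisions = 3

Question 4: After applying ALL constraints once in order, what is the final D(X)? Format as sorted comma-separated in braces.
Answer: {}

Derivation:
Constraint 1 (V + Y = X) on D(V)={4,5,6,7,9} D(Y)={4,5,6,7,10} D(X)={3,4,5,6,8,10}: V {4,5,6,7,9}->{4,5,6}; Y {4,5,6,7,10}->{4,5,6}; X {3,4,5,6,8,10}->{8,10}
Constraint 2 (V != X) on D(V)={4,5,6} D(X)={8,10}: no change
Constraint 3 (X < V) on D(X)={8,10} D(V)={4,5,6}: X {8,10}->{}; V {4,5,6}->{}
Constraint 4 (X + U = V) on D(X)={} D(U)={3,4,5,8,9,10} D(V)={}: U {3,4,5,8,9,10}->{}
So after all 4 constraints: D(X) = {}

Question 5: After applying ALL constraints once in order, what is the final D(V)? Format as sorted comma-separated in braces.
Answer: {}

Derivation:
Constraint 1 (V + Y = X) on D(V)={4,5,6,7,9} D(Y)={4,5,6,7,10} D(X)={3,4,5,6,8,10}: V {4,5,6,7,9}->{4,5,6}; Y {4,5,6,7,10}->{4,5,6}; X {3,4,5,6,8,10}->{8,10}
Constraint 2 (V != X) on D(V)={4,5,6} D(X)={8,10}: no change
Constraint 3 (X < V) on D(X)={8,10} D(V)={4,5,6}: X {8,10}->{}; V {4,5,6}->{}
Constraint 4 (X + U = V) on D(X)={} D(U)={3,4,5,8,9,10} D(V)={}: U {3,4,5,8,9,10}->{}
So after all 4 constraints: D(V) = {}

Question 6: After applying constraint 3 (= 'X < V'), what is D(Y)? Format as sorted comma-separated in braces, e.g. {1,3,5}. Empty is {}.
Constraint 1 (V + Y = X) on D(V)={4,5,6,7,9} D(Y)={4,5,6,7,10} D(X)={3,4,5,6,8,10}: V {4,5,6,7,9}->{4,5,6}; Y {4,5,6,7,10}->{4,5,6}; X {3,4,5,6,8,10}->{8,10}
Constraint 2 (V != X) on D(V)={4,5,6} D(X)={8,10}: no change
Constraint 3 (X < V) on D(X)={8,10} D(V)={4,5,6}: X {8,10}->{}; V {4,5,6}->{}
So after constraint 3: D(Y) = {4,5,6}

Answer: {4,5,6}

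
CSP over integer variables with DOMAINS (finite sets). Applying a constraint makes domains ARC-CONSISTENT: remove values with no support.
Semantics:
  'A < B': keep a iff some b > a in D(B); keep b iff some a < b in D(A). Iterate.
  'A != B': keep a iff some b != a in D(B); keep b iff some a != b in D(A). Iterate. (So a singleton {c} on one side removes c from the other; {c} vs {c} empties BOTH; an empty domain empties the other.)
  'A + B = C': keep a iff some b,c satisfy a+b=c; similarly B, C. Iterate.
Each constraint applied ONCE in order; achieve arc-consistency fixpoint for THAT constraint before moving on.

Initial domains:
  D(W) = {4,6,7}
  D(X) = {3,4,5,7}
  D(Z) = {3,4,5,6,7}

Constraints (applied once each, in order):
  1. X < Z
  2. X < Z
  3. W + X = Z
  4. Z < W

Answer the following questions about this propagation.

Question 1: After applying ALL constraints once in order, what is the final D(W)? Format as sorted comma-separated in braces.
Answer: {}

Derivation:
Constraint 1 (X < Z) on D(X)={3,4,5,7} D(Z)={3,4,5,6,7}: X {3,4,5,7}->{3,4,5}; Z {3,4,5,6,7}->{4,5,6,7}
Constraint 2 (X < Z) on D(X)={3,4,5} D(Z)={4,5,6,7}: no change
Constraint 3 (W + X = Z) on D(W)={4,6,7} D(X)={3,4,5} D(Z)={4,5,6,7}: W {4,6,7}->{4}; X {3,4,5}->{3}; Z {4,5,6,7}->{7}
Constraint 4 (Z < W) on D(Z)={7} D(W)={4}: Z {7}->{}; W {4}->{}
So after all 4 constraints: D(W) = {}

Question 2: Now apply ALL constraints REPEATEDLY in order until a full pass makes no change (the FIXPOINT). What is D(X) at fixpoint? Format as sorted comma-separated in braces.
pass 0 (initial): D(X)={3,4,5,7}
pass 1: W {4,6,7}->{}; X {3,4,5,7}->{3}; Z {3,4,5,6,7}->{}
pass 2: X {3}->{}
pass 3: no change
Fixpoint after 3 passes: D(X) = {}

Answer: {}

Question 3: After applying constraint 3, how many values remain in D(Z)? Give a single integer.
Constraint 1 (X < Z) on D(X)={3,4,5,7} D(Z)={3,4,5,6,7}: X {3,4,5,7}->{3,4,5}; Z {3,4,5,6,7}->{4,5,6,7}
Constraint 2 (X < Z) on D(X)={3,4,5} D(Z)={4,5,6,7}: no change
Constraint 3 (W + X = Z) on D(W)={4,6,7} D(X)={3,4,5} D(Z)={4,5,6,7}: W {4,6,7}->{4}; X {3,4,5}->{3}; Z {4,5,6,7}->{7}
So after constraint 3: D(Z)={7}, size = 1

Answer: 1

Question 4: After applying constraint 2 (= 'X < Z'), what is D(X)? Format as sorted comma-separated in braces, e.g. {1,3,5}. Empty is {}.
Constraint 1 (X < Z) on D(X)={3,4,5,7} D(Z)={3,4,5,6,7}: X {3,4,5,7}->{3,4,5}; Z {3,4,5,6,7}->{4,5,6,7}
Constraint 2 (X < Z) on D(X)={3,4,5} D(Z)={4,5,6,7}: no change
So after constraint 2: D(X) = {3,4,5}

Answer: {3,4,5}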